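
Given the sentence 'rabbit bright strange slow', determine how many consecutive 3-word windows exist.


Word trigrams from [4] words:
  Trigram 1: (rabbit bright strange)
  Trigram 2: (bright strange slow)
Total word trigrams: 4 - 2 = 2

2


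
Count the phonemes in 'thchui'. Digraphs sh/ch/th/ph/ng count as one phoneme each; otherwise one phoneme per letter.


Parsing 'thchui' greedily, digraphs first:
  'th' -> digraph (1 consonant phoneme) (phonemes so far: 1)
  'ch' -> digraph (1 consonant phoneme) (phonemes so far: 2)
  'u' -> vowel phoneme (phonemes so far: 3)
  'i' -> vowel phoneme (phonemes so far: 4)
Total phonemes: 4

4


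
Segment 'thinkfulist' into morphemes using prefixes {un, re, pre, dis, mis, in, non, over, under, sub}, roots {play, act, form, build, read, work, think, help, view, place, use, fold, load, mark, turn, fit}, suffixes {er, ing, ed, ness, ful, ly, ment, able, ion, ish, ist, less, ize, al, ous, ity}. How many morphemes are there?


Segmenting 'thinkfulist' against the inventory:
  'think' -> root (morpheme 1)
  'ful' -> suffix (morpheme 2)
  'ist' -> suffix (morpheme 3)
Total morphemes: 3

3


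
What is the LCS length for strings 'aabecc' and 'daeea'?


DP table for LCS of 'aabecc' and 'daeea':
       d  a  e  e  a
    0  0  0  0  0  0
  a 0  0  1  1  1  1
  a 0  0  1  1  1  2
  b 0  0  1  1  1  2
  e 0  0  1  2  2  2
  c 0  0  1  2  2  2
  c 0  0  1  2  2  2
LCS: 'aa'
LCS length = 2

2


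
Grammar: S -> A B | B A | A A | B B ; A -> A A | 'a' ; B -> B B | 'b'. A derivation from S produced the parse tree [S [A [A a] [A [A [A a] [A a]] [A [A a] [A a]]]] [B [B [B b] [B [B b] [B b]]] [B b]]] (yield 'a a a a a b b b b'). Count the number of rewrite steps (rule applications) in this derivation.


Every bracketed nonterminal node [X ...] in the tree is produced by exactly one rule application.
Reading the tree off as a leftmost derivation:
  Step 1: S  =>  A B   (applied S -> A B)
  Step 2: A B  =>  A A B   (applied A -> A A)
  Step 3: A A B  =>  a A B   (applied A -> a)
  Step 4: a A B  =>  a A A B   (applied A -> A A)
  Step 5: a A A B  =>  a A A A B   (applied A -> A A)
  Step 6: a A A A B  =>  a a A A B   (applied A -> a)
  Step 7: a a A A B  =>  a a a A B   (applied A -> a)
  Step 8: a a a A B  =>  a a a A A B   (applied A -> A A)
  Step 9: a a a A A B  =>  a a a a A B   (applied A -> a)
  Step 10: a a a a A B  =>  a a a a a B   (applied A -> a)
  Step 11: a a a a a B  =>  a a a a a B B   (applied B -> B B)
  Step 12: a a a a a B B  =>  a a a a a B B B   (applied B -> B B)
  Step 13: a a a a a B B B  =>  a a a a a b B B   (applied B -> b)
  Step 14: a a a a a b B B  =>  a a a a a b B B B   (applied B -> B B)
  Step 15: a a a a a b B B B  =>  a a a a a b b B B   (applied B -> b)
  Step 16: a a a a a b b B B  =>  a a a a a b b b B   (applied B -> b)
  Step 17: a a a a a b b b B  =>  a a a a a b b b b   (applied B -> b)
Final yield: a a a a a b b b b
Total rewrite steps: 17

17


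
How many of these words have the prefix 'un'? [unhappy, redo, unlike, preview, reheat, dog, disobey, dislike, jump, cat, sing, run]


Checking each word for prefix 'un':
  'unhappy' -> YES, starts with 'un' (count: 1)
  'redo' -> no (count: 1)
  'unlike' -> YES, starts with 'un' (count: 2)
  'preview' -> no (count: 2)
  'reheat' -> no (count: 2)
  'dog' -> no (count: 2)
  'disobey' -> no (count: 2)
  'dislike' -> no (count: 2)
  'jump' -> no (count: 2)
  'cat' -> no (count: 2)
  'sing' -> no (count: 2)
  'run' -> no (count: 2)
Total with prefix 'un': 2

2


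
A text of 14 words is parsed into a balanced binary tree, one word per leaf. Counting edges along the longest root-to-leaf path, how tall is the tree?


In a balanced binary tree with n leaves the deepest leaf is ceil(log2(n)) edges below the root.
log2(14) = 3.8074
ceil(3.8074) = 4
height (edges) = 4

4


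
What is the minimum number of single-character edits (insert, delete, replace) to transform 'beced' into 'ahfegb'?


Building DP table for s1='beced' (len 5) and s2='ahfegb' (len 6):
       a  h  f  e  g  b
    0  1  2  3  4  5  6
  b 1  1  2  3  4  5  5
  e 2  2  2  3  3  4  5
  c 3  3  3  3  4  4  5
  e 4  4  4  4  3  4  5
  d 5  5  5  5  4  4  5
Edit distance = dp[5][6] = 5

5


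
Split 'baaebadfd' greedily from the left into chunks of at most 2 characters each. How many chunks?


'baaebadfd' has 9 characters.
Chunking with max size 2:
  Chunk 1: 'ba' (positions 0-1)
  Chunk 2: 'ae' (positions 2-3)
  Chunk 3: 'ba' (positions 4-5)
  Chunk 4: 'df' (positions 6-7)
  Chunk 5: 'd' (positions 8-8)
Total chunks: ceil(9 / 2) = 5

5


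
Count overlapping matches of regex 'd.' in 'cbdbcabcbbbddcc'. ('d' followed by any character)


Pattern: d. means 'd' followed by any character.
Scanning 'cbdbcabcbbbddcc' position-by-position:
  Pos 0: window 'cb' -> no
  Pos 1: window 'bd' -> no
  Pos 2: window 'db' -> MATCH
  Pos 3: window 'bc' -> no
  Pos 4: window 'ca' -> no
  Pos 5: window 'ab' -> no
  Pos 6: window 'bc' -> no
  Pos 7: window 'cb' -> no
  Pos 8: window 'bb' -> no
  Pos 9: window 'bb' -> no
  Pos 10: window 'bd' -> no
  Pos 11: window 'dd' -> MATCH
  Pos 12: window 'dc' -> MATCH
  Pos 13: window 'cc' -> no
  Pos 14: window 'c' -> no
Total matches: 3

3


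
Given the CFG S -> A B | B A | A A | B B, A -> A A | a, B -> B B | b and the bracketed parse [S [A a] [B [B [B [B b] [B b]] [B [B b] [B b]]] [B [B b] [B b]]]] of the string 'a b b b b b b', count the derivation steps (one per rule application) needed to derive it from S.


Every bracketed nonterminal node [X ...] in the tree is produced by exactly one rule application.
Reading the tree off as a leftmost derivation:
  Step 1: S  =>  A B   (applied S -> A B)
  Step 2: A B  =>  a B   (applied A -> a)
  Step 3: a B  =>  a B B   (applied B -> B B)
  Step 4: a B B  =>  a B B B   (applied B -> B B)
  Step 5: a B B B  =>  a B B B B   (applied B -> B B)
  Step 6: a B B B B  =>  a b B B B   (applied B -> b)
  Step 7: a b B B B  =>  a b b B B   (applied B -> b)
  Step 8: a b b B B  =>  a b b B B B   (applied B -> B B)
  Step 9: a b b B B B  =>  a b b b B B   (applied B -> b)
  Step 10: a b b b B B  =>  a b b b b B   (applied B -> b)
  Step 11: a b b b b B  =>  a b b b b B B   (applied B -> B B)
  Step 12: a b b b b B B  =>  a b b b b b B   (applied B -> b)
  Step 13: a b b b b b B  =>  a b b b b b b   (applied B -> b)
Final yield: a b b b b b b
Total rewrite steps: 13

13


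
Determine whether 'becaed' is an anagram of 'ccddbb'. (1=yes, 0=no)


Sort characters of 'becaed': 'abcdee'
Sort characters of 'ccddbb': 'bbccdd'
Sorted forms differ -> they are NOT anagrams
Result: 0

0


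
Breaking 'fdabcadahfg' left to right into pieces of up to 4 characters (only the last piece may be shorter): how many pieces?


'fdabcadahfg' has 11 characters.
Chunking with max size 4:
  Chunk 1: 'fdab' (positions 0-3)
  Chunk 2: 'cada' (positions 4-7)
  Chunk 3: 'hfg' (positions 8-10)
Total chunks: ceil(11 / 4) = 3

3


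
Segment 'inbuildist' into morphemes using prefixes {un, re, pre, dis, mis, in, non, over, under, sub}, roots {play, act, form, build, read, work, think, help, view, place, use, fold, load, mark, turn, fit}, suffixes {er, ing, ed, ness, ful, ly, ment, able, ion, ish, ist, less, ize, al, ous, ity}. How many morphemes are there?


Segmenting 'inbuildist' against the inventory:
  'in' -> prefix (morpheme 1)
  'build' -> root (morpheme 2)
  'ist' -> suffix (morpheme 3)
Total morphemes: 3

3


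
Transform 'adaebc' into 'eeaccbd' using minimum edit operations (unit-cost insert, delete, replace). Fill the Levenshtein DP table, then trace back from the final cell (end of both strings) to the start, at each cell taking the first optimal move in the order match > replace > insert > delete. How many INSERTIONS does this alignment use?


Edit distance = 5. Backtracking from cell (6, 7) with preference match > replace > insert > delete,
then listing the resulting alignment 'adaebc' -> 'eeaccbd' left to right:
  Step 1: replace a->e
  Step 2: replace d->e
  Step 3: keep 'a'
  Step 4: insert 'c' [insertion #1]
  Step 5: replace e->c
  Step 6: keep 'b'
  Step 7: replace c->d
Total insertions: 1

1


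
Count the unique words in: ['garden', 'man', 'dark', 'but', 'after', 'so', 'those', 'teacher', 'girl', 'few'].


Listing all tokens and tracking unique types:
  Token 1: 'garden' -> NEW (unique so far: 1)
  Token 2: 'man' -> NEW (unique so far: 2)
  Token 3: 'dark' -> NEW (unique so far: 3)
  Token 4: 'but' -> NEW (unique so far: 4)
  Token 5: 'after' -> NEW (unique so far: 5)
  Token 6: 'so' -> NEW (unique so far: 6)
  Token 7: 'those' -> NEW (unique so far: 7)
  Token 8: 'teacher' -> NEW (unique so far: 8)
  Token 9: 'girl' -> NEW (unique so far: 9)
  Token 10: 'few' -> NEW (unique so far: 10)
Unique types: ('after', 'but', 'dark', 'few', 'garden', 'girl', 'man', 'so', 'teacher', 'those')
Vocabulary size: 10

10


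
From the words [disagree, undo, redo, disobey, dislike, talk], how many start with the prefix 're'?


Checking each word for prefix 're':
  'disagree' -> no (count: 0)
  'undo' -> no (count: 0)
  'redo' -> YES, starts with 're' (count: 1)
  'disobey' -> no (count: 1)
  'dislike' -> no (count: 1)
  'talk' -> no (count: 1)
Total with prefix 're': 1

1


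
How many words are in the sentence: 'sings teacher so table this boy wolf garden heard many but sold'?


Counting words by splitting on spaces:
  Word 1: 'sings'
  Word 2: 'teacher'
  Word 3: 'so'
  Word 4: 'table'
  Word 5: 'this'
  Word 6: 'boy'
  Word 7: 'wolf'
  Word 8: 'garden'
  Word 9: 'heard'
  Word 10: 'many'
  Word 11: 'but'
  Word 12: 'sold'
Total words: 12

12


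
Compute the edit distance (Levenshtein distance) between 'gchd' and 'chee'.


Building DP table for s1='gchd' (len 4) and s2='chee' (len 4):
       c  h  e  e
    0  1  2  3  4
  g 1  1  2  3  4
  c 2  1  2  3  4
  h 3  2  1  2  3
  d 4  3  2  2  3
Edit distance = dp[4][4] = 3

3


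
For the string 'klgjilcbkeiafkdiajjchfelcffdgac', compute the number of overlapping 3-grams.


String 'klgjilcbkeiafkdiajjchfelcffdgac' has length L = 31.
Number of overlapping n-grams = L - n + 1
Substituting: 31 - 3 + 1 = 29

29


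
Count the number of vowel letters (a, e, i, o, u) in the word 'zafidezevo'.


Scanning each character of 'zafidezevo':
  Position 1: 'z' -> consonant (running count: 0)
  Position 2: 'a' -> vowel (running count: 1)
  Position 3: 'f' -> consonant (running count: 1)
  Position 4: 'i' -> vowel (running count: 2)
  Position 5: 'd' -> consonant (running count: 2)
  Position 6: 'e' -> vowel (running count: 3)
  Position 7: 'z' -> consonant (running count: 3)
  Position 8: 'e' -> vowel (running count: 4)
  Position 9: 'v' -> consonant (running count: 4)
  Position 10: 'o' -> vowel (running count: 5)
Total vowels: 5

5


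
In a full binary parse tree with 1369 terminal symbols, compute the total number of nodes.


Leaf nodes (terminals): 1369
Internal nodes = n - 1 = 1369 - 1 = 1368
Total = leaves + internal = 1369 + 1368 = 2737

2737


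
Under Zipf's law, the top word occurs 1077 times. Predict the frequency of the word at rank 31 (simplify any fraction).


Zipf's law: freq(rank) = f1 / rank
f1 = 1077, rank = 31
freq = 1077 / 31
GCD(1077, 31) = 1
Simplified: 1077/31

1077/31


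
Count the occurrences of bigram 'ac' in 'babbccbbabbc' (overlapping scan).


Scanning 'babbccbbabbc' for bigram 'ac':
  Position 0: 'ba' -> no
  Position 1: 'ab' -> no
  Position 2: 'bb' -> no
  Position 3: 'bc' -> no
  Position 4: 'cc' -> no
  Position 5: 'cb' -> no
  Position 6: 'bb' -> no
  Position 7: 'ba' -> no
  Position 8: 'ab' -> no
  Position 9: 'bb' -> no
  Position 10: 'bc' -> no
Total matches: 0

0


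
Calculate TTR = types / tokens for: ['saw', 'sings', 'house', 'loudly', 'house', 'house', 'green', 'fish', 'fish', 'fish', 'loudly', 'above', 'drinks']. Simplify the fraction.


Tokens: 13
Unique types: ('above', 'drinks', 'fish', 'green', 'house', 'loudly', 'saw', 'sings') = 8
TTR = 8/13
Already in lowest terms.

8/13


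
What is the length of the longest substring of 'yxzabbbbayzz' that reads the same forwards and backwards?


Scanning 'yxzabbbbayzz' for palindromic substrings.
Substring at positions 3-8: 'abbbba'.
Check: reverse('abbbba') = 'abbbba' -> palindrome confirmed.
Neighbouring characters ('z' / 'y') break symmetry, so it cannot extend further.
No longer palindromic substring exists; longest length = 6

6


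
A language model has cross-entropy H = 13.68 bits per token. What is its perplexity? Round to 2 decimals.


Perplexity formula: PP = 2^H
H = 13.68
PP = 2^13.68
Decompose: 2^13.68 = 2^13 * 2^0.68
2^13 = 8192, 2^0.68 ~ 1.6021398
PP ~ 8192 * 1.6021398 = 13124.7292416
Rounded to 2 decimals: 13124.73

13124.73


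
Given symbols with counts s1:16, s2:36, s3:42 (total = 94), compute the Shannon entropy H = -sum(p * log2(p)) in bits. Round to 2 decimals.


Computing entropy H = -sum(p_i * log2(p_i)):
  s1: p = 16/94 = 0.1702, -p*log2(p) = 0.4348
  s2: p = 36/94 = 0.3830, -p*log2(p) = 0.5303
  s3: p = 42/94 = 0.4468, -p*log2(p) = 0.5193
H = sum of terms = 1.4844
Rounded to 2 decimals: 1.48

1.48


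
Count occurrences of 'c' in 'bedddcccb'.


Scanning 'bedddcccb' for 'c':
  Position 5: 'c' -> MATCH (count: 1)
  Position 6: 'c' -> MATCH (count: 2)
  Position 7: 'c' -> MATCH (count: 3)
Total occurrences of 'c': 3

3


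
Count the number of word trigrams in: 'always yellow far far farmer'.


Word trigrams from [5] words:
  Trigram 1: (always yellow far)
  Trigram 2: (yellow far far)
  Trigram 3: (far far farmer)
Total word trigrams: 5 - 2 = 3

3


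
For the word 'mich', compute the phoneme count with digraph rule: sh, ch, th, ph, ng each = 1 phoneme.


Parsing 'mich' greedily, digraphs first:
  'm' -> consonant phoneme (phonemes so far: 1)
  'i' -> vowel phoneme (phonemes so far: 2)
  'ch' -> digraph (1 consonant phoneme) (phonemes so far: 3)
Total phonemes: 3

3


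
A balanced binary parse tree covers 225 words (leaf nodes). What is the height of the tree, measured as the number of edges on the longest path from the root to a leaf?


In a balanced binary tree with n leaves the deepest leaf is ceil(log2(n)) edges below the root.
log2(225) = 7.8138
ceil(7.8138) = 8
height (edges) = 8

8


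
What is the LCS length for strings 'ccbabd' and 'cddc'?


DP table for LCS of 'ccbabd' and 'cddc':
       c  d  d  c
    0  0  0  0  0
  c 0  1  1  1  1
  c 0  1  1  1  2
  b 0  1  1  1  2
  a 0  1  1  1  2
  b 0  1  1  1  2
  d 0  1  2  2  2
LCS: 'cc'
LCS length = 2

2


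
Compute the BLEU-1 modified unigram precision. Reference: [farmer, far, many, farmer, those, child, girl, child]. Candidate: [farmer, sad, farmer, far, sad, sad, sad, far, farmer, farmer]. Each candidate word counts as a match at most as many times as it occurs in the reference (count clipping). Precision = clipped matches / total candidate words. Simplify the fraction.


Reference word counts: {'child': 2, 'far': 1, 'farmer': 2, 'girl': 1, 'many': 1, 'those': 1}
Checking each candidate word (with clipping):
  'farmer' -> in reference (ref count 2, used 1/2) -> match (matches: 1)
  'sad' -> not in reference -> no match (matches: 1)
  'farmer' -> in reference (ref count 2, used 2/2) -> match (matches: 2)
  'far' -> in reference (ref count 1, used 1/1) -> match (matches: 3)
  'sad' -> not in reference -> no match (matches: 3)
  'sad' -> not in reference -> no match (matches: 3)
  'sad' -> not in reference -> no match (matches: 3)
  'far' -> ref count 1 already used up (1/1) -> clipped, no match (matches: 3)
  'farmer' -> ref count 2 already used up (2/2) -> clipped, no match (matches: 3)
  'farmer' -> ref count 2 already used up (2/2) -> clipped, no match (matches: 3)
Clipped matches: 3, Candidate length: 10
Precision = 3/10

3/10


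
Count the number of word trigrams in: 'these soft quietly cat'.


Word trigrams from [4] words:
  Trigram 1: (these soft quietly)
  Trigram 2: (soft quietly cat)
Total word trigrams: 4 - 2 = 2

2


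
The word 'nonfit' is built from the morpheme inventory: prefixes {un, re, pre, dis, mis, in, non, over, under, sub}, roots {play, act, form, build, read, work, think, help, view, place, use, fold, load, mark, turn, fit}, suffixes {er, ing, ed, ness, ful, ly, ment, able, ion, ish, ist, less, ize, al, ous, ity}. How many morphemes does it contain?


Segmenting 'nonfit' against the inventory:
  'non' -> prefix (morpheme 1)
  'fit' -> root (morpheme 2)
Total morphemes: 2

2


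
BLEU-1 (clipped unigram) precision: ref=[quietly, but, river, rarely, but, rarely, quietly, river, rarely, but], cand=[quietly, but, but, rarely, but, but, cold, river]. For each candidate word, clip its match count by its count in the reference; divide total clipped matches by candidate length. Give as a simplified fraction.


Reference word counts: {'but': 3, 'quietly': 2, 'rarely': 3, 'river': 2}
Checking each candidate word (with clipping):
  'quietly' -> in reference (ref count 2, used 1/2) -> match (matches: 1)
  'but' -> in reference (ref count 3, used 1/3) -> match (matches: 2)
  'but' -> in reference (ref count 3, used 2/3) -> match (matches: 3)
  'rarely' -> in reference (ref count 3, used 1/3) -> match (matches: 4)
  'but' -> in reference (ref count 3, used 3/3) -> match (matches: 5)
  'but' -> ref count 3 already used up (3/3) -> clipped, no match (matches: 5)
  'cold' -> not in reference -> no match (matches: 5)
  'river' -> in reference (ref count 2, used 1/2) -> match (matches: 6)
Clipped matches: 6, Candidate length: 8
Precision = 6/8 = 3/4

3/4


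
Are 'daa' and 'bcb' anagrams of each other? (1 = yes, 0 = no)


Sort characters of 'daa': 'aad'
Sort characters of 'bcb': 'bbc'
Sorted forms differ -> they are NOT anagrams
Result: 0

0


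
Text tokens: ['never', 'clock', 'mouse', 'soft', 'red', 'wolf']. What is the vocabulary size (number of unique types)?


Listing all tokens and tracking unique types:
  Token 1: 'never' -> NEW (unique so far: 1)
  Token 2: 'clock' -> NEW (unique so far: 2)
  Token 3: 'mouse' -> NEW (unique so far: 3)
  Token 4: 'soft' -> NEW (unique so far: 4)
  Token 5: 'red' -> NEW (unique so far: 5)
  Token 6: 'wolf' -> NEW (unique so far: 6)
Unique types: ('clock', 'mouse', 'never', 'red', 'soft', 'wolf')
Vocabulary size: 6

6


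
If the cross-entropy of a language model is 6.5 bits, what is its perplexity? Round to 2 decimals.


Perplexity formula: PP = 2^H
H = 6.5
PP = 2^6.5
Decompose: 2^6.5 = 2^6 * 2^0.5 = 2^6 * sqrt(2)
2^6 = 64, sqrt(2) ~ 1.4142136
PP ~ 64 * 1.4142136 = 90.5096704
Rounded to 2 decimals: 90.51

90.51


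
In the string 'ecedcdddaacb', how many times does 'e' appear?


Scanning 'ecedcdddaacb' for 'e':
  Position 0: 'e' -> MATCH (count: 1)
  Position 2: 'e' -> MATCH (count: 2)
Total occurrences of 'e': 2

2


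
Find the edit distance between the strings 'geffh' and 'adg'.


Building DP table for s1='geffh' (len 5) and s2='adg' (len 3):
       a  d  g
    0  1  2  3
  g 1  1  2  2
  e 2  2  2  3
  f 3  3  3  3
  f 4  4  4  4
  h 5  5  5  5
Edit distance = dp[5][3] = 5

5


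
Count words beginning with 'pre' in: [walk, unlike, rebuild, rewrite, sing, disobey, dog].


Checking each word for prefix 'pre':
  'walk' -> no (count: 0)
  'unlike' -> no (count: 0)
  'rebuild' -> no (count: 0)
  'rewrite' -> no (count: 0)
  'sing' -> no (count: 0)
  'disobey' -> no (count: 0)
  'dog' -> no (count: 0)
Total with prefix 'pre': 0

0


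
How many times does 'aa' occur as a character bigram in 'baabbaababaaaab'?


Scanning 'baabbaababaaaab' for bigram 'aa':
  Position 0: 'ba' -> no
  Position 1: 'aa' -> MATCH
  Position 2: 'ab' -> no
  Position 3: 'bb' -> no
  Position 4: 'ba' -> no
  Position 5: 'aa' -> MATCH
  Position 6: 'ab' -> no
  Position 7: 'ba' -> no
  Position 8: 'ab' -> no
  Position 9: 'ba' -> no
  Position 10: 'aa' -> MATCH
  Position 11: 'aa' -> MATCH
  Position 12: 'aa' -> MATCH
  Position 13: 'ab' -> no
Total matches: 5

5


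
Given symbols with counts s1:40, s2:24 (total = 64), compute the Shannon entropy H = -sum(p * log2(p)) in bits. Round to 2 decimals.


Computing entropy H = -sum(p_i * log2(p_i)):
  s1: p = 40/64 = 0.6250, -p*log2(p) = 0.4238
  s2: p = 24/64 = 0.3750, -p*log2(p) = 0.5306
H = sum of terms = 0.9544
Rounded to 2 decimals: 0.95

0.95


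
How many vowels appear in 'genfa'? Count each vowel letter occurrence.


Scanning each character of 'genfa':
  Position 1: 'g' -> consonant (running count: 0)
  Position 2: 'e' -> vowel (running count: 1)
  Position 3: 'n' -> consonant (running count: 1)
  Position 4: 'f' -> consonant (running count: 1)
  Position 5: 'a' -> vowel (running count: 2)
Total vowels: 2

2


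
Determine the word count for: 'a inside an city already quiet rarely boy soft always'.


Counting words by splitting on spaces:
  Word 1: 'a'
  Word 2: 'inside'
  Word 3: 'an'
  Word 4: 'city'
  Word 5: 'already'
  Word 6: 'quiet'
  Word 7: 'rarely'
  Word 8: 'boy'
  Word 9: 'soft'
  Word 10: 'always'
Total words: 10

10


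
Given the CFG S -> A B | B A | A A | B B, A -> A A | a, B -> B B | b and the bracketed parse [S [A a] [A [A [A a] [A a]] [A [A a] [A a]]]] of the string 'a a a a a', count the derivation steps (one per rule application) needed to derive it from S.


Every bracketed nonterminal node [X ...] in the tree is produced by exactly one rule application.
Reading the tree off as a leftmost derivation:
  Step 1: S  =>  A A   (applied S -> A A)
  Step 2: A A  =>  a A   (applied A -> a)
  Step 3: a A  =>  a A A   (applied A -> A A)
  Step 4: a A A  =>  a A A A   (applied A -> A A)
  Step 5: a A A A  =>  a a A A   (applied A -> a)
  Step 6: a a A A  =>  a a a A   (applied A -> a)
  Step 7: a a a A  =>  a a a A A   (applied A -> A A)
  Step 8: a a a A A  =>  a a a a A   (applied A -> a)
  Step 9: a a a a A  =>  a a a a a   (applied A -> a)
Final yield: a a a a a
Total rewrite steps: 9

9


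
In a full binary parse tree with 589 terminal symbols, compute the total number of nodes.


Leaf nodes (terminals): 589
Internal nodes = n - 1 = 589 - 1 = 588
Total = leaves + internal = 589 + 588 = 1177

1177


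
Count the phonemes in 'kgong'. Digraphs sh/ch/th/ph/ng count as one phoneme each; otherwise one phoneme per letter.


Parsing 'kgong' greedily, digraphs first:
  'k' -> consonant phoneme (phonemes so far: 1)
  'g' -> consonant phoneme (phonemes so far: 2)
  'o' -> vowel phoneme (phonemes so far: 3)
  'ng' -> digraph (1 consonant phoneme) (phonemes so far: 4)
Total phonemes: 4

4


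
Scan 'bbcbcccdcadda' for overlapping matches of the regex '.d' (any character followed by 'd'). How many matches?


Pattern: .d means any character followed by 'd'.
Scanning 'bbcbcccdcadda' position-by-position:
  Pos 0: window 'bb' -> no
  Pos 1: window 'bc' -> no
  Pos 2: window 'cb' -> no
  Pos 3: window 'bc' -> no
  Pos 4: window 'cc' -> no
  Pos 5: window 'cc' -> no
  Pos 6: window 'cd' -> MATCH
  Pos 7: window 'dc' -> no
  Pos 8: window 'ca' -> no
  Pos 9: window 'ad' -> MATCH
  Pos 10: window 'dd' -> MATCH
  Pos 11: window 'da' -> no
  Pos 12: window 'a' -> no
Total matches: 3

3


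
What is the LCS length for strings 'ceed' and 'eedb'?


DP table for LCS of 'ceed' and 'eedb':
       e  e  d  b
    0  0  0  0  0
  c 0  0  0  0  0
  e 0  1  1  1  1
  e 0  1  2  2  2
  d 0  1  2  3  3
LCS: 'eed'
LCS length = 3

3


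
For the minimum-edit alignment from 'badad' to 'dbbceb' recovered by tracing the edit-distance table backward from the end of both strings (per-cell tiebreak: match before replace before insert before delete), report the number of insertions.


Edit distance = 5. Backtracking from cell (5, 6) with preference match > replace > insert > delete,
then listing the resulting alignment 'badad' -> 'dbbceb' left to right:
  Step 1: insert 'd' [insertion #1]
  Step 2: keep 'b'
  Step 3: replace a->b
  Step 4: replace d->c
  Step 5: replace a->e
  Step 6: replace d->b
Total insertions: 1

1


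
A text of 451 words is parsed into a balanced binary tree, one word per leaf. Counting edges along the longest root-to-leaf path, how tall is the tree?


In a balanced binary tree with n leaves the deepest leaf is ceil(log2(n)) edges below the root.
log2(451) = 8.8170
ceil(8.8170) = 9
height (edges) = 9

9


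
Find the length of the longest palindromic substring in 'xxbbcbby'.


Scanning 'xxbbcbby' for palindromic substrings.
Substring at positions 2-6: 'bbcbb'.
Check: reverse('bbcbb') = 'bbcbb' -> palindrome confirmed.
Neighbouring characters ('x' / 'y') break symmetry, so it cannot extend further.
No longer palindromic substring exists; longest length = 5

5


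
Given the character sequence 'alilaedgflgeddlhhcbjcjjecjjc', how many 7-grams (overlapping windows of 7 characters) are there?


String 'alilaedgflgeddlhhcbjcjjecjjc' has length L = 28.
Number of overlapping n-grams = L - n + 1
Substituting: 28 - 7 + 1 = 22

22


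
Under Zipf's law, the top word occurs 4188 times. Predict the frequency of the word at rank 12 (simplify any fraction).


Zipf's law: freq(rank) = f1 / rank
f1 = 4188, rank = 12
freq = 4188 / 12
= 349

349


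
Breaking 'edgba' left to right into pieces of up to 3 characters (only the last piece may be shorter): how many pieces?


'edgba' has 5 characters.
Chunking with max size 3:
  Chunk 1: 'edg' (positions 0-2)
  Chunk 2: 'ba' (positions 3-4)
Total chunks: ceil(5 / 3) = 2

2


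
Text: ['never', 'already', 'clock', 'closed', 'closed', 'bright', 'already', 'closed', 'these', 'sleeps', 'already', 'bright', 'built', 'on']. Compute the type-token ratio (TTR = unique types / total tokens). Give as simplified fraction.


Tokens: 14
Unique types: ('already', 'bright', 'built', 'clock', 'closed', 'never', 'on', 'sleeps', 'these') = 9
TTR = 9/14
Already in lowest terms.

9/14


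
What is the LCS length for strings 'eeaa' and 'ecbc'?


DP table for LCS of 'eeaa' and 'ecbc':
       e  c  b  c
    0  0  0  0  0
  e 0  1  1  1  1
  e 0  1  1  1  1
  a 0  1  1  1  1
  a 0  1  1  1  1
LCS: 'e'
LCS length = 1

1


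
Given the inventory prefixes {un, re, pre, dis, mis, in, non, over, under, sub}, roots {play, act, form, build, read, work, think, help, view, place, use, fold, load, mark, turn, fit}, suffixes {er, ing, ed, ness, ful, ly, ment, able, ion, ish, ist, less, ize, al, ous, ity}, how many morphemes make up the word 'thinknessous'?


Segmenting 'thinknessous' against the inventory:
  'think' -> root (morpheme 1)
  'ness' -> suffix (morpheme 2)
  'ous' -> suffix (morpheme 3)
Total morphemes: 3

3


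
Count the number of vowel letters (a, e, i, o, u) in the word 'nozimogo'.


Scanning each character of 'nozimogo':
  Position 1: 'n' -> consonant (running count: 0)
  Position 2: 'o' -> vowel (running count: 1)
  Position 3: 'z' -> consonant (running count: 1)
  Position 4: 'i' -> vowel (running count: 2)
  Position 5: 'm' -> consonant (running count: 2)
  Position 6: 'o' -> vowel (running count: 3)
  Position 7: 'g' -> consonant (running count: 3)
  Position 8: 'o' -> vowel (running count: 4)
Total vowels: 4

4


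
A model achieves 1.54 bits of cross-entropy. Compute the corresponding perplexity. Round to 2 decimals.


Perplexity formula: PP = 2^H
H = 1.54
PP = 2^1.54
Decompose: 2^1.54 = 2^1 * 2^0.54
2^1 = 2, 2^0.54 ~ 1.4539725
PP ~ 2 * 1.4539725 = 2.9079450
Rounded to 2 decimals: 2.91

2.91


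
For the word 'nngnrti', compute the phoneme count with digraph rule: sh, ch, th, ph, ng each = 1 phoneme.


Parsing 'nngnrti' greedily, digraphs first:
  'n' -> consonant phoneme (phonemes so far: 1)
  'ng' -> digraph (1 consonant phoneme) (phonemes so far: 2)
  'n' -> consonant phoneme (phonemes so far: 3)
  'r' -> consonant phoneme (phonemes so far: 4)
  't' -> consonant phoneme (phonemes so far: 5)
  'i' -> vowel phoneme (phonemes so far: 6)
Total phonemes: 6

6


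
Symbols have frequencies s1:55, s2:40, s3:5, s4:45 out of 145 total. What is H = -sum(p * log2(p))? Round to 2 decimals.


Computing entropy H = -sum(p_i * log2(p_i)):
  s1: p = 55/145 = 0.3793, -p*log2(p) = 0.5305
  s2: p = 40/145 = 0.2759, -p*log2(p) = 0.5125
  s3: p = 5/145 = 0.0345, -p*log2(p) = 0.1675
  s4: p = 45/145 = 0.3103, -p*log2(p) = 0.5239
H = sum of terms = 1.7344
Rounded to 2 decimals: 1.73

1.73


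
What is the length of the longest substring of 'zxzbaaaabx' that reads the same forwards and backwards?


Scanning 'zxzbaaaabx' for palindromic substrings.
Substring at positions 3-8: 'baaaab'.
Check: reverse('baaaab') = 'baaaab' -> palindrome confirmed.
Neighbouring characters ('z' / 'x') break symmetry, so it cannot extend further.
No longer palindromic substring exists; longest length = 6

6


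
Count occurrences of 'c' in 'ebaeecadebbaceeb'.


Scanning 'ebaeecadebbaceeb' for 'c':
  Position 5: 'c' -> MATCH (count: 1)
  Position 12: 'c' -> MATCH (count: 2)
Total occurrences of 'c': 2

2


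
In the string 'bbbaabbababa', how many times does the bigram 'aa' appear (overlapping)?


Scanning 'bbbaabbababa' for bigram 'aa':
  Position 0: 'bb' -> no
  Position 1: 'bb' -> no
  Position 2: 'ba' -> no
  Position 3: 'aa' -> MATCH
  Position 4: 'ab' -> no
  Position 5: 'bb' -> no
  Position 6: 'ba' -> no
  Position 7: 'ab' -> no
  Position 8: 'ba' -> no
  Position 9: 'ab' -> no
  Position 10: 'ba' -> no
Total matches: 1

1


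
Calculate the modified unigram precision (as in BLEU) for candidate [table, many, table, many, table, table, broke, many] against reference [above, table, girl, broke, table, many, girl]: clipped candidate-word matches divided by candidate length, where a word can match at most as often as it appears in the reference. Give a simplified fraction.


Reference word counts: {'above': 1, 'broke': 1, 'girl': 2, 'many': 1, 'table': 2}
Checking each candidate word (with clipping):
  'table' -> in reference (ref count 2, used 1/2) -> match (matches: 1)
  'many' -> in reference (ref count 1, used 1/1) -> match (matches: 2)
  'table' -> in reference (ref count 2, used 2/2) -> match (matches: 3)
  'many' -> ref count 1 already used up (1/1) -> clipped, no match (matches: 3)
  'table' -> ref count 2 already used up (2/2) -> clipped, no match (matches: 3)
  'table' -> ref count 2 already used up (2/2) -> clipped, no match (matches: 3)
  'broke' -> in reference (ref count 1, used 1/1) -> match (matches: 4)
  'many' -> ref count 1 already used up (1/1) -> clipped, no match (matches: 4)
Clipped matches: 4, Candidate length: 8
Precision = 4/8 = 1/2

1/2


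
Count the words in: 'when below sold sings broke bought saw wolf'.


Counting words by splitting on spaces:
  Word 1: 'when'
  Word 2: 'below'
  Word 3: 'sold'
  Word 4: 'sings'
  Word 5: 'broke'
  Word 6: 'bought'
  Word 7: 'saw'
  Word 8: 'wolf'
Total words: 8

8


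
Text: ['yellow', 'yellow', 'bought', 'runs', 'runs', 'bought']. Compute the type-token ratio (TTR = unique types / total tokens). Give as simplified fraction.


Tokens: 6
Unique types: ('bought', 'runs', 'yellow') = 3
TTR = 3/6
Simplify: divide both by 3 -> 1/2
TTR = 1/2

1/2


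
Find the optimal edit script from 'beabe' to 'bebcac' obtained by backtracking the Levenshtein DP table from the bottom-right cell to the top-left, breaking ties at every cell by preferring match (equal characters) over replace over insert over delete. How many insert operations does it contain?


Edit distance = 4. Backtracking from cell (5, 6) with preference match > replace > insert > delete,
then listing the resulting alignment 'beabe' -> 'bebcac' left to right:
  Step 1: keep 'b'
  Step 2: keep 'e'
  Step 3: insert 'b' [insertion #1]
  Step 4: replace a->c
  Step 5: replace b->a
  Step 6: replace e->c
Total insertions: 1

1


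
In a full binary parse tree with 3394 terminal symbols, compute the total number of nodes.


Leaf nodes (terminals): 3394
Internal nodes = n - 1 = 3394 - 1 = 3393
Total = leaves + internal = 3394 + 3393 = 6787

6787


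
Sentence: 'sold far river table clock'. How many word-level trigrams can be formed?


Word trigrams from [5] words:
  Trigram 1: (sold far river)
  Trigram 2: (far river table)
  Trigram 3: (river table clock)
Total word trigrams: 5 - 2 = 3

3


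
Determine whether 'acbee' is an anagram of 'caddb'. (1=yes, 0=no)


Sort characters of 'acbee': 'abcee'
Sort characters of 'caddb': 'abcdd'
Sorted forms differ -> they are NOT anagrams
Result: 0

0


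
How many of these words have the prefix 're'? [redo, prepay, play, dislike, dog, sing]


Checking each word for prefix 're':
  'redo' -> YES, starts with 're' (count: 1)
  'prepay' -> no (count: 1)
  'play' -> no (count: 1)
  'dislike' -> no (count: 1)
  'dog' -> no (count: 1)
  'sing' -> no (count: 1)
Total with prefix 're': 1

1


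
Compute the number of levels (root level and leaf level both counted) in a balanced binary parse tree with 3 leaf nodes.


In a balanced binary tree with n leaves the deepest leaf is ceil(log2(n)) edges below the root,
so counting node levels inclusive of root and leaves gives ceil(log2(n)) + 1 levels.
log2(3) = 1.5850
ceil(1.5850) = 2
levels = 2 + 1 = 3

3


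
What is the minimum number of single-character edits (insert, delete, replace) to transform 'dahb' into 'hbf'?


Building DP table for s1='dahb' (len 4) and s2='hbf' (len 3):
       h  b  f
    0  1  2  3
  d 1  1  2  3
  a 2  2  2  3
  h 3  2  3  3
  b 4  3  2  3
Edit distance = dp[4][3] = 3

3


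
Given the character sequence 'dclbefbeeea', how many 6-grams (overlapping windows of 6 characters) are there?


String 'dclbefbeeea' has length L = 11.
Number of overlapping n-grams = L - n + 1
Substituting: 11 - 6 + 1 = 6

6


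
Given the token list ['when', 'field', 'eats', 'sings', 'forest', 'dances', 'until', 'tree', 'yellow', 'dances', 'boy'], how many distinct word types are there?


Listing all tokens and tracking unique types:
  Token 1: 'when' -> NEW (unique so far: 1)
  Token 2: 'field' -> NEW (unique so far: 2)
  Token 3: 'eats' -> NEW (unique so far: 3)
  Token 4: 'sings' -> NEW (unique so far: 4)
  Token 5: 'forest' -> NEW (unique so far: 5)
  Token 6: 'dances' -> NEW (unique so far: 6)
  Token 7: 'until' -> NEW (unique so far: 7)
  Token 8: 'tree' -> NEW (unique so far: 8)
  Token 9: 'yellow' -> NEW (unique so far: 9)
  Token 10: 'dances' -> duplicate (unique so far: 9)
  Token 11: 'boy' -> NEW (unique so far: 10)
Unique types: ('boy', 'dances', 'eats', 'field', 'forest', 'sings', 'tree', 'until', 'when', 'yellow')
Vocabulary size: 10

10


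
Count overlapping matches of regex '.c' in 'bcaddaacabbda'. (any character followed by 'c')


Pattern: .c means any character followed by 'c'.
Scanning 'bcaddaacabbda' position-by-position:
  Pos 0: window 'bc' -> MATCH
  Pos 1: window 'ca' -> no
  Pos 2: window 'ad' -> no
  Pos 3: window 'dd' -> no
  Pos 4: window 'da' -> no
  Pos 5: window 'aa' -> no
  Pos 6: window 'ac' -> MATCH
  Pos 7: window 'ca' -> no
  Pos 8: window 'ab' -> no
  Pos 9: window 'bb' -> no
  Pos 10: window 'bd' -> no
  Pos 11: window 'da' -> no
  Pos 12: window 'a' -> no
Total matches: 2

2


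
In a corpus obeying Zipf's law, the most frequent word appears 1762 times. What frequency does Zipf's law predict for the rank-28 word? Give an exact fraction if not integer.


Zipf's law: freq(rank) = f1 / rank
f1 = 1762, rank = 28
freq = 1762 / 28
GCD(1762, 28) = 2
Simplified: 881/14

881/14


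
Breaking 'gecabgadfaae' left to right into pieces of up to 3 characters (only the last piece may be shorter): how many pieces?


'gecabgadfaae' has 12 characters.
Chunking with max size 3:
  Chunk 1: 'gec' (positions 0-2)
  Chunk 2: 'abg' (positions 3-5)
  Chunk 3: 'adf' (positions 6-8)
  Chunk 4: 'aae' (positions 9-11)
Total chunks: ceil(12 / 3) = 4

4


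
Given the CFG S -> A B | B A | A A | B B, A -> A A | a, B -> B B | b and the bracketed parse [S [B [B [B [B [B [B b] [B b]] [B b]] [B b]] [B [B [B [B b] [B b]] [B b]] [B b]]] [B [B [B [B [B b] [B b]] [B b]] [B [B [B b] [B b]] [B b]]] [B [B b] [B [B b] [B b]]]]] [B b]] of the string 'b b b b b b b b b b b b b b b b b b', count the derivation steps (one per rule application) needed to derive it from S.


Every bracketed nonterminal node [X ...] in the tree is produced by exactly one rule application.
Reading the tree off as a leftmost derivation:
  Step 1: S  =>  B B   (applied S -> B B)
  Step 2: B B  =>  B B B   (applied B -> B B)
  Step 3: B B B  =>  B B B B   (applied B -> B B)
  Step 4: B B B B  =>  B B B B B   (applied B -> B B)
  Step 5: B B B B B  =>  B B B B B B   (applied B -> B B)
  Step 6: B B B B B B  =>  B B B B B B B   (applied B -> B B)
  Step 7: B B B B B B B  =>  b B B B B B B   (applied B -> b)
  Step 8: b B B B B B B  =>  b b B B B B B   (applied B -> b)
  Step 9: b b B B B B B  =>  b b b B B B B   (applied B -> b)
  Step 10: b b b B B B B  =>  b b b b B B B   (applied B -> b)
  Step 11: b b b b B B B  =>  b b b b B B B B   (applied B -> B B)
  Step 12: b b b b B B B B  =>  b b b b B B B B B   (applied B -> B B)
  Step 13: b b b b B B B B B  =>  b b b b B B B B B B   (applied B -> B B)
  Step 14: b b b b B B B B B B  =>  b b b b b B B B B B   (applied B -> b)
  Step 15: b b b b b B B B B B  =>  b b b b b b B B B B   (applied B -> b)
  Step 16: b b b b b b B B B B  =>  b b b b b b b B B B   (applied B -> b)
  Step 17: b b b b b b b B B B  =>  b b b b b b b b B B   (applied B -> b)
  Step 18: b b b b b b b b B B  =>  b b b b b b b b B B B   (applied B -> B B)
  Step 19: b b b b b b b b B B B  =>  b b b b b b b b B B B B   (applied B -> B B)
  Step 20: b b b b b b b b B B B B  =>  b b b b b b b b B B B B B   (applied B -> B B)
  Step 21: b b b b b b b b B B B B B  =>  b b b b b b b b B B B B B B   (applied B -> B B)
  Step 22: b b b b b b b b B B B B B B  =>  b b b b b b b b b B B B B B   (applied B -> b)
  Step 23: b b b b b b b b b B B B B B  =>  b b b b b b b b b b B B B B   (applied B -> b)
  Step 24: b b b b b b b b b b B B B B  =>  b b b b b b b b b b b B B B   (applied B -> b)
  Step 25: b b b b b b b b b b b B B B  =>  b b b b b b b b b b b B B B B   (applied B -> B B)
  Step 26: b b b b b b b b b b b B B B B  =>  b b b b b b b b b b b B B B B B   (applied B -> B B)
  Step 27: b b b b b b b b b b b B B B B B  =>  b b b b b b b b b b b b B B B B   (applied B -> b)
  Step 28: b b b b b b b b b b b b B B B B  =>  b b b b b b b b b b b b b B B B   (applied B -> b)
  Step 29: b b b b b b b b b b b b b B B B  =>  b b b b b b b b b b b b b b B B   (applied B -> b)
  Step 30: b b b b b b b b b b b b b b B B  =>  b b b b b b b b b b b b b b B B B   (applied B -> B B)
  Step 31: b b b b b b b b b b b b b b B B B  =>  b b b b b b b b b b b b b b b B B   (applied B -> b)
  Step 32: b b b b b b b b b b b b b b b B B  =>  b b b b b b b b b b b b b b b B B B   (applied B -> B B)
  Step 33: b b b b b b b b b b b b b b b B B B  =>  b b b b b b b b b b b b b b b b B B   (applied B -> b)
  Step 34: b b b b b b b b b b b b b b b b B B  =>  b b b b b b b b b b b b b b b b b B   (applied B -> b)
  Step 35: b b b b b b b b b b b b b b b b b B  =>  b b b b b b b b b b b b b b b b b b   (applied B -> b)
Final yield: b b b b b b b b b b b b b b b b b b
Total rewrite steps: 35

35


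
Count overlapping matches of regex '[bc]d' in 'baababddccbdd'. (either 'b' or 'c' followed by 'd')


Pattern: [bc]d means either 'b' or 'c' followed by 'd'.
Scanning 'baababddccbdd' position-by-position:
  Pos 0: window 'ba' -> no
  Pos 1: window 'aa' -> no
  Pos 2: window 'ab' -> no
  Pos 3: window 'ba' -> no
  Pos 4: window 'ab' -> no
  Pos 5: window 'bd' -> MATCH
  Pos 6: window 'dd' -> no
  Pos 7: window 'dc' -> no
  Pos 8: window 'cc' -> no
  Pos 9: window 'cb' -> no
  Pos 10: window 'bd' -> MATCH
  Pos 11: window 'dd' -> no
  Pos 12: window 'd' -> no
Total matches: 2

2


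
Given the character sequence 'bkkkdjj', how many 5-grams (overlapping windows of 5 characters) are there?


String 'bkkkdjj' has length L = 7.
Number of overlapping n-grams = L - n + 1
Substituting: 7 - 5 + 1 = 3

3


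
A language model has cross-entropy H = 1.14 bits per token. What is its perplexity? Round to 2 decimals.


Perplexity formula: PP = 2^H
H = 1.14
PP = 2^1.14
Decompose: 2^1.14 = 2^1 * 2^0.14
2^1 = 2, 2^0.14 ~ 1.1019051
PP ~ 2 * 1.1019051 = 2.2038102
Rounded to 2 decimals: 2.20

2.20
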